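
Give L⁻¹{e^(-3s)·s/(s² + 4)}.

L⁻¹{s/(s² + 4)} = cos(2t). By the time shift theorem, L⁻¹{e^(-as)F(s)} = u(t-a)f(t-a) with a=3, so L⁻¹{e^(-3s)·s/(s² + 4)} = u(t-3)·cos(2(t-3))

Final answer: u(t-3)·cos(2(t-3))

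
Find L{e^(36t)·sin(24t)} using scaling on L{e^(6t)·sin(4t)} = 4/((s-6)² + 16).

Scaling with a=6: L{e^(36t)·sin(24t)} = (1/6) · 4/((s/6-6)² + 16). Simplifying: 24/((s-36)² + 576)

Final answer: 24/((s-36)² + 576)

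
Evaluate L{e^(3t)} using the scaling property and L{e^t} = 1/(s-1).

Using L{f(at)} = (1/a)F(s/a) with a=3 and f(t) = e^t: L{e^(3t)} = (1/3) · 1/((s/3)-1) = (1/3) · 3/(s-3) = 1/(s-3)

Final answer: 1/(s-3)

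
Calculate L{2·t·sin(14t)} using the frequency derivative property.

L{sin(14t)} = 14/(s² + 196). By L{t·f(t)} = -F'(s): -d/ds[14/(s² + 196)] = -(14)·(-2s)/(s² + 196)² = 28s/(s² + 196)². Then L{2·t·sin(14t)} = 2·28s/(s² + 196)² = 56s/(s² + 196)²

Final answer: 56s/(s² + 196)²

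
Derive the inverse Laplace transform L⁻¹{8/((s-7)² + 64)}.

Using frequency shift, L⁻¹{8/((s-7)² + 64)} = e^(7t)·sin(8t)

Final answer: e^(7t)·sin(8t)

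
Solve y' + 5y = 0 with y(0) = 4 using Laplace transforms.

L{y'} + 5L{y} = 0. sY - 4 + 5Y = 0. Y(s+5) = 4. Y = 4/(s+5)

Final answer: y(t) = 4e^(-5t)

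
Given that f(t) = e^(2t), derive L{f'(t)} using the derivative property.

f(0) = 1, F(s) = 1/(s-2). L{f'(t)} = s·F(s) - f(0) = s/(s-2) - 1 = (s - (s-2))/(s-2) = 2/(s-2)

Final answer: 2/(s-2)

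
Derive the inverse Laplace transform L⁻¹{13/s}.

L⁻¹{c/s} = c, so L⁻¹{13/s} = 13

Final answer: 13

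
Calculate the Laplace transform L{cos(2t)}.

L{cos(ωt)} = s/(s² + ω²), so L{cos(2t)} = s/(s² + 4)

Final answer: s/(s² + 4)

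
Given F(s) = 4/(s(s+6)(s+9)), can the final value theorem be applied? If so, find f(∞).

Poles of sF(s) = 4/((s+6)(s+9)) are at s = -6 and s = -9, both in the left half-plane. Theorem applies. f(∞) = lim_{s→0} sF(s) = 4/(6·9) = 2/27

Final answer: 2/27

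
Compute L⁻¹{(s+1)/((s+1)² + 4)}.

Using frequency shift: L⁻¹{(s-a)/((s-a)² + b²)} = e^(at)cos(bt). Here a=-1, b=2

Final answer: e^(-t)·cos(2t)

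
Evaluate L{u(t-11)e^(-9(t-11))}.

u(t-a)f(t-a) with f(t)=e^(-9t). L{e^(-9t)} = 1/(s+9). By time shift: e^(-11s)/(s+9)

Final answer: e^(-11s)/(s+9)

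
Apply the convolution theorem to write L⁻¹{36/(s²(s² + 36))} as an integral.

36/(s²(s² + 36)) = (1/s²)·(36/(s² + 36)) = L{t}·L{6·sin(6t)}. So f(t) = t*(6·sin(6t)) = ∫₀ᵗ 6τ·sin(6(t-τ)) dτ

Final answer: ∫₀ᵗ 6τ·sin(6(t-τ)) dτ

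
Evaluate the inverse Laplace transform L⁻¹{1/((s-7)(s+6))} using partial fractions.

Decompose: A/(s-7) + B/(s+6). A = 1/13, B = -1/13. f(t) = (e^(7t) - e^(-6t))/13

Final answer: (e^(7t) - e^(-6t))/13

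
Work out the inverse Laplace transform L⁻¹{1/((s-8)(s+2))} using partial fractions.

Decompose: A/(s-8) + B/(s+2). A = 1/10, B = -1/10. f(t) = (e^(8t) - e^(-2t))/10

Final answer: (e^(8t) - e^(-2t))/10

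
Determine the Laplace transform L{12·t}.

L{t^n} = n!/s^(n+1), so L{t} = 1/s^2. Then L{12·t} = 12·1/s^2 = 12/s^2

Final answer: 12/s^2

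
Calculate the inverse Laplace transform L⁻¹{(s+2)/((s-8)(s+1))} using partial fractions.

Using partial fractions, f(t) = (10e^(8t) - e^(-t))/9

Final answer: (10e^(8t) - e^(-t))/9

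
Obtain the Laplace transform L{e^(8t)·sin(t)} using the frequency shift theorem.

Frequency shift: L{e^(at)f(t)} = F(s-a). L{e^(8t)·sin(t)} = 1/((s-8)² + 1)

Final answer: 1/((s-8)² + 1)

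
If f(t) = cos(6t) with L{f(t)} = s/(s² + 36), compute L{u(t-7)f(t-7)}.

Time shift theorem: L{u(t-a)f(t-a)} = e^(-as)F(s). Here a=7, F(s) = s/(s² + 36), so L{u(t-7)f(t-7)} = e^(-7s)·s/(s² + 36)

Final answer: e^(-7s)·s/(s² + 36)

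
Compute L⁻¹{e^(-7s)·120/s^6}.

L⁻¹{120/s^6} = t^5. By the time shift theorem, L⁻¹{e^(-as)F(s)} = u(t-a)f(t-a) with a=7, so L⁻¹{e^(-7s)·120/s^6} = u(t-7)·(t-7)^5

Final answer: u(t-7)·(t-7)^5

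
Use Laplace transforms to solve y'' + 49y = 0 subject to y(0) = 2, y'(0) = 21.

L{y''} + 49L{y} = 0. s²Y - 2s - 21 + 49Y = 0. Y(s² + 49) = 2s + 21. Y = (2s + 21)/(s² + 49). Inverting: y(t) = 2cos(7t) + 3sin(7t)

Final answer: y(t) = 2cos(7t) + 3sin(7t)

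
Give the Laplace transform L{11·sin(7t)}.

L{sin(ωt)} = ω/(s² + ω²), so L{sin(7t)} = 7/(s² + 49). Then L{11·sin(7t)} = 11·7/(s² + 49) = 77/(s² + 49)

Final answer: 77/(s² + 49)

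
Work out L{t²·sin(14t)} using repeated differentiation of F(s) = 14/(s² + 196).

F(s) = 14/(s² + 196). F'(s) = -28s/(s² + 196)². F''(s) = -28(196 - 3s²)/(s² + 196)³ = (84s² - 5488)/(s² + 196)³. So L{t²·sin(14t)} = (-1)² F''(s) = (84s² - 5488)/(s² + 196)³

Final answer: (84s² - 5488)/(s² + 196)³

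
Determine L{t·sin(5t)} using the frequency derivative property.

L{sin(5t)} = 5/(s² + 25). By L{t·f(t)} = -F'(s): -d/ds[5/(s² + 25)] = -(5)·(-2s)/(s² + 25)² = 10s/(s² + 25)²

Final answer: 10s/(s² + 25)²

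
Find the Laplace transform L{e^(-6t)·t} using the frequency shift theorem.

L{e^(at)·t^n} = n!/(s-a)^(n+1), so L{e^(-6t)·t} = 1/(s+6)^2

Final answer: 1/(s+6)^2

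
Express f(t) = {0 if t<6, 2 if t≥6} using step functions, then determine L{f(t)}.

f(t) = 2·u(t-6). L{u(t-6)} = e^(-6s)/s, so L{f(t)} = 2·e^(-6s)/s

Final answer: 2·e^(-6s)/s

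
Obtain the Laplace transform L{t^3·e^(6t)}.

L{t^n·e^(at)} = n!/(s-a)^(n+1), so L{t^3·e^(6t)} = 6/(s-6)^4

Final answer: 6/(s-6)^4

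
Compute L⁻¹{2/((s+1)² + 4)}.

Form: b/((s-a)² + b²) → e^(at)sin(bt). With a=-1, b=2

Final answer: e^(-t)·sin(2t)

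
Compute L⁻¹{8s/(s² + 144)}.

This is the form c·s/(s² + a²) with a = 12, c = 8. L⁻¹ = 8·cos(12t)

Final answer: 8·cos(12t)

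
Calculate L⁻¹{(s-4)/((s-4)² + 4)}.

Using frequency shift: L⁻¹{(s-a)/((s-a)² + b²)} = e^(at)cos(bt). Here a=4, b=2

Final answer: e^(4t)·cos(2t)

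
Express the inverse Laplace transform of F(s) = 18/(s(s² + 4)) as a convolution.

18/(s(s² + 4)) = (1/s)·(18/(s² + 4)) = L{1}·L{9·sin(2t)}. So f(t) = 1*(9·sin(2t)) = ∫₀ᵗ 9·sin(2τ) dτ

Final answer: ∫₀ᵗ 9·sin(2τ) dτ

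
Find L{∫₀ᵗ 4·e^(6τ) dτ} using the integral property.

L{∫₀ᵗ f(τ)dτ} = F(s)/s with F(s) = 4/(s-6), so L{∫₀ᵗ 4·e^(6τ) dτ} = 4/(s(s-6))

Final answer: 4/(s(s-6))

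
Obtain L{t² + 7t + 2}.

L{t² + 7t + 2} = 2/s³ + 7/s² + 2/s = 2/s³ + 7/s² + 2/s

Final answer: 2/s³ + 7/s² + 2/s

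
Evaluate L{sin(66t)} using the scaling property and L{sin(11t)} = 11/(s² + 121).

Using L{f(at)} = (1/a)F(s/a) with a=6: L{sin(66t)} = (1/6) · 11/((s/6)² + 121) = (1/6) · 11·36/(s² + 4356) = 66/(s² + 4356)

Final answer: 66/(s² + 4356)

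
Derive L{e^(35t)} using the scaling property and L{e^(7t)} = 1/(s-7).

Using L{f(at)} = (1/a)F(s/a) with a=5 and f(t) = e^(7t): L{e^(35t)} = (1/5) · 1/((s/5)-7) = (1/5) · 5/(s-35) = 1/(s-35)

Final answer: 1/(s-35)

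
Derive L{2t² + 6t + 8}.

L{2t² + 6t + 8} = 2·2/s³ + 6/s² + 8/s = 4/s³ + 6/s² + 8/s

Final answer: 4/s³ + 6/s² + 8/s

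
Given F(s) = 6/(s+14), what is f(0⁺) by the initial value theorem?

f(0⁺) = lim_{s→∞} s·6/(s+14) = lim_{s→∞} 6s/(s+14) = 6

Final answer: 6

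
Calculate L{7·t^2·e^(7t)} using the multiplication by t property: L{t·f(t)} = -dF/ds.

Using L{t^n·e^(at)} = n!/(s-a)^(n+1), L{t^2·e^(7t)} = 2/(s-7)^3, so L{7·t^2·e^(7t)} = 7·2/(s-7)^3 = 14/(s-7)^3

Final answer: 14/(s-7)^3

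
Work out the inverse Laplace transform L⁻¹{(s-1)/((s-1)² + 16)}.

Using frequency shift, L⁻¹{(s-1)/((s-1)² + 16)} = e^t·cos(4t)

Final answer: e^t·cos(4t)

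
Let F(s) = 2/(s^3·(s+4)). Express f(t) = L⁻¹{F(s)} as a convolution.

2/(s^3·(s+4)) = (2/s^3)·(1/(s+4)) = L{t^2}·L{e^(-4t)}. So f(t) = t^2*e^(-4t) = ∫₀ᵗ τ^2·e^(-4(t-τ)) dτ

Final answer: ∫₀ᵗ τ^2·e^(-4(t-τ)) dτ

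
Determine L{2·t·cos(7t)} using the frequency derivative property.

L{cos(7t)} = s/(s² + 49). Derivative: d/ds[s/(s² + 49)] = [(s² + 49) - s·2s]/(s² + 49)² = (49 - s²)/(s² + 49)². So L{t·cos(7t)} = -F'(s) = (s² - 49)/(s² + 49)². Then L{2·t·cos(7t)} = 2·(s² - 49)/(s² + 49)²

Final answer: 2·(s² - 49)/(s² + 49)²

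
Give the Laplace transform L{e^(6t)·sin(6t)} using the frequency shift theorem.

Frequency shift: L{e^(at)f(t)} = F(s-a). L{e^(6t)·sin(6t)} = 6/((s-6)² + 36)

Final answer: 6/((s-6)² + 36)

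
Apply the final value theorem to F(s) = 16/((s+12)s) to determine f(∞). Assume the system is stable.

f(∞) = lim_{s→0} sF(s) = lim_{s→0} 16/(s+12) = 4/3

Final answer: 4/3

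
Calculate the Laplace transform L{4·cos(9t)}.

L{cos(ωt)} = s/(s² + ω²), so L{cos(9t)} = s/(s² + 81). Then L{4·cos(9t)} = 4·s/(s² + 81) = 4s/(s² + 81)

Final answer: 4s/(s² + 81)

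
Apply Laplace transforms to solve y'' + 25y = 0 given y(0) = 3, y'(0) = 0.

L{y''} + 25L{y} = 0. s²Y - 3s - 0 + 25Y = 0. Y(s² + 25) = 3s. Y = (3s)/(s² + 25). Inverting: y(t) = 3cos(5t)

Final answer: y(t) = 3cos(5t)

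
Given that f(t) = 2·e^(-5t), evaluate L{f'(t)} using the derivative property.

f(0) = 2, F(s) = 2/(s+5). L{f'(t)} = s·F(s) - f(0) = 2s/(s+5) - 2 = (2s - 2(s+5))/(s+5) = -10/(s+5)

Final answer: -10/(s+5)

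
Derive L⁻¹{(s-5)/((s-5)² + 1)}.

Using frequency shift: L⁻¹{(s-a)/((s-a)² + b²)} = e^(at)cos(bt). Here a=5, b=1

Final answer: e^(5t)·cos(t)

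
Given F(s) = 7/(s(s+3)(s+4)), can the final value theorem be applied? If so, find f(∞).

Poles of sF(s) = 7/((s+3)(s+4)) are at s = -3 and s = -4, both in the left half-plane. Theorem applies. f(∞) = lim_{s→0} sF(s) = 7/(3·4) = 7/12

Final answer: 7/12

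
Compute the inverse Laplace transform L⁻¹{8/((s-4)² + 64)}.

Using frequency shift, L⁻¹{8/((s-4)² + 64)} = e^(4t)·sin(8t)

Final answer: e^(4t)·sin(8t)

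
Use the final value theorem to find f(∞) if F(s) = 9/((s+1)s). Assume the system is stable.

f(∞) = lim_{s→0} sF(s) = lim_{s→0} 9/(s+1) = 9

Final answer: 9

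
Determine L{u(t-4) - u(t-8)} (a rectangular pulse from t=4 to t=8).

L{u(t-a)} = e^(-as)/s. L{u(t-4) - u(t-8)} = (e^(-4s) - e^(-8s))/s

Final answer: (e^(-4s) - e^(-8s))/s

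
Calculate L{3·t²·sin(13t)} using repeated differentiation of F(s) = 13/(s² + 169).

F(s) = 13/(s² + 169). F'(s) = -26s/(s² + 169)². F''(s) = -26(169 - 3s²)/(s² + 169)³ = (78s² - 4394)/(s² + 169)³. So L{t²·sin(13t)} = (-1)² F''(s) = (78s² - 4394)/(s² + 169)³. Then L{3·t²·sin(13t)} = 3·(78s² - 4394)/(s² + 169)³ = (234s² - 13182)/(s² + 169)³

Final answer: (234s² - 13182)/(s² + 169)³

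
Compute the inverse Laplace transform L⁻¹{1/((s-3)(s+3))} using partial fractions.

Decompose: A/(s-3) + B/(s+3). A = 1/6, B = -1/6. f(t) = (e^(3t) - e^(-3t))/6

Final answer: (e^(3t) - e^(-3t))/6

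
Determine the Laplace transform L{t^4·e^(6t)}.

L{t^n·e^(at)} = n!/(s-a)^(n+1), so L{t^4·e^(6t)} = 24/(s-6)^5

Final answer: 24/(s-6)^5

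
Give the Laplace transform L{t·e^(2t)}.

L{t^n·e^(at)} = n!/(s-a)^(n+1), so L{t·e^(2t)} = 1/(s-2)^2

Final answer: 1/(s-2)^2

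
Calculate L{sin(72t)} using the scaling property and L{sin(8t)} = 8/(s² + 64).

Using L{f(at)} = (1/a)F(s/a) with a=9: L{sin(72t)} = (1/9) · 8/((s/9)² + 64) = (1/9) · 8·81/(s² + 5184) = 72/(s² + 5184)

Final answer: 72/(s² + 5184)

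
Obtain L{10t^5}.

L{t^n} = n!/s^(n+1). So L{10t^5} = 10·5!/s^6 = 1200/s^6

Final answer: 1200/s^6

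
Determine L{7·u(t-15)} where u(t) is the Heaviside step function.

L{u(t-a)} = e^(-as)/s. Here a=15, so L{u(t-15)} = e^(-15s)/s, and L{7·u(t-15)} = 7·e^(-15s)/s

Final answer: 7·e^(-15s)/s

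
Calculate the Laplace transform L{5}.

L{5} = 5 · L{1} = 5/s

Final answer: 5/s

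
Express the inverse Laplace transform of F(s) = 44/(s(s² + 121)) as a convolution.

44/(s(s² + 121)) = (1/s)·(44/(s² + 121)) = L{1}·L{4·sin(11t)}. So f(t) = 1*(4·sin(11t)) = ∫₀ᵗ 4·sin(11τ) dτ

Final answer: ∫₀ᵗ 4·sin(11τ) dτ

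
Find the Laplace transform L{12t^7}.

L{12t^7} = 12 · L{t^7} = 12 · 5040/s^8 = 60480/s^8

Final answer: 60480/s^8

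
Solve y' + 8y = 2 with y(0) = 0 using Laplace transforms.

sY + 8Y = 2/s. Y = 2/(s(s+8)). Partial fractions: Y = 1/4/s - 1/4/(s+8)

Final answer: y(t) = 1/4(1 - e^(-8t))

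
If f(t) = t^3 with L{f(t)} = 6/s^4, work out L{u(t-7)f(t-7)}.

Time shift theorem: L{u(t-a)f(t-a)} = e^(-as)F(s). Here a=7, F(s) = 6/s^4, so L{u(t-7)f(t-7)} = e^(-7s)·6/s^4

Final answer: e^(-7s)·6/s^4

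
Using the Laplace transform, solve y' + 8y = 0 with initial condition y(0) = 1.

L{y'} + 8L{y} = 0. sY - 1 + 8Y = 0. Y(s+8) = 1. Y = 1/(s+8)

Final answer: y(t) = e^(-8t)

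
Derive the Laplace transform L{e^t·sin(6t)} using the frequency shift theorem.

Frequency shift: L{e^(at)f(t)} = F(s-a). L{e^t·sin(6t)} = 6/((s-1)² + 36)

Final answer: 6/((s-1)² + 36)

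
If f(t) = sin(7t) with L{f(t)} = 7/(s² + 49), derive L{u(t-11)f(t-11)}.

Time shift theorem: L{u(t-a)f(t-a)} = e^(-as)F(s). Here a=11, F(s) = 7/(s² + 49), so L{u(t-11)f(t-11)} = e^(-11s)·7/(s² + 49)

Final answer: e^(-11s)·7/(s² + 49)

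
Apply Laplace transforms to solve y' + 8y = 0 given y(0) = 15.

L{y'} + 8L{y} = 0. sY - 15 + 8Y = 0. Y(s+8) = 15. Y = 15/(s+8)

Final answer: y(t) = 15e^(-8t)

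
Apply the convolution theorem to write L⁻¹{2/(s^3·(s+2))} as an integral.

2/(s^3·(s+2)) = (2/s^3)·(1/(s+2)) = L{t^2}·L{e^(-2t)}. So f(t) = t^2*e^(-2t) = ∫₀ᵗ τ^2·e^(-2(t-τ)) dτ

Final answer: ∫₀ᵗ τ^2·e^(-2(t-τ)) dτ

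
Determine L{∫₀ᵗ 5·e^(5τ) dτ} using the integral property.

L{∫₀ᵗ f(τ)dτ} = F(s)/s with F(s) = 5/(s-5), so L{∫₀ᵗ 5·e^(5τ) dτ} = 5/(s(s-5))

Final answer: 5/(s(s-5))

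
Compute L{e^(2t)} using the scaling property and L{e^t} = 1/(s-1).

Using L{f(at)} = (1/a)F(s/a) with a=2 and f(t) = e^t: L{e^(2t)} = (1/2) · 1/((s/2)-1) = (1/2) · 2/(s-2) = 1/(s-2)

Final answer: 1/(s-2)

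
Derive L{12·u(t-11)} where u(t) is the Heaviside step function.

L{u(t-a)} = e^(-as)/s. Here a=11, so L{u(t-11)} = e^(-11s)/s, and L{12·u(t-11)} = 12·e^(-11s)/s

Final answer: 12·e^(-11s)/s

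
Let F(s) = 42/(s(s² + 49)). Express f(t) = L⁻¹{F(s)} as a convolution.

42/(s(s² + 49)) = (1/s)·(42/(s² + 49)) = L{1}·L{6·sin(7t)}. So f(t) = 1*(6·sin(7t)) = ∫₀ᵗ 6·sin(7τ) dτ

Final answer: ∫₀ᵗ 6·sin(7τ) dτ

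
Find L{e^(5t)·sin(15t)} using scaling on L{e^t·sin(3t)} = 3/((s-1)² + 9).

Scaling with a=5: L{e^(5t)·sin(15t)} = (1/5) · 3/((s/5-1)² + 9). Simplifying: 15/((s-5)² + 225)

Final answer: 15/((s-5)² + 225)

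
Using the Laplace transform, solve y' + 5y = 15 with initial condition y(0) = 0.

sY + 5Y = 15/s. Y = 15/(s(s+5)). Partial fractions: Y = 3/s - 3/(s+5)

Final answer: y(t) = 3(1 - e^(-5t))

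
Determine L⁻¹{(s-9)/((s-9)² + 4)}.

Using frequency shift: L⁻¹{(s-a)/((s-a)² + b²)} = e^(at)cos(bt). Here a=9, b=2

Final answer: e^(9t)·cos(2t)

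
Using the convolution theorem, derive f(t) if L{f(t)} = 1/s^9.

1/s^9 = (1/s)·(1/s^8) = L{1}·L{t^7/5040}. By convolution, f(t) = 1*t^7/5040 = ∫₀ᵗ 1·τ^7/5040 dτ = t^8/40320

Final answer: t^8/40320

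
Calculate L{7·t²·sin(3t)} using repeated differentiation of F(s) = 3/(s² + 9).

F(s) = 3/(s² + 9). F'(s) = -6s/(s² + 9)². F''(s) = -6(9 - 3s²)/(s² + 9)³ = (18s² - 54)/(s² + 9)³. So L{t²·sin(3t)} = (-1)² F''(s) = (18s² - 54)/(s² + 9)³. Then L{7·t²·sin(3t)} = 7·(18s² - 54)/(s² + 9)³ = (126s² - 378)/(s² + 9)³

Final answer: (126s² - 378)/(s² + 9)³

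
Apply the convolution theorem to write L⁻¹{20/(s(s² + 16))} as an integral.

20/(s(s² + 16)) = (1/s)·(20/(s² + 16)) = L{1}·L{5·sin(4t)}. So f(t) = 1*(5·sin(4t)) = ∫₀ᵗ 5·sin(4τ) dτ

Final answer: ∫₀ᵗ 5·sin(4τ) dτ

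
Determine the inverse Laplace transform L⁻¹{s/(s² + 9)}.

L⁻¹{s/(s² + 9)} = cos(3t)

Final answer: cos(3t)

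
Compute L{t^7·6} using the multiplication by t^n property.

L{6} = 6/s. d^1/ds^1[1/s] = -1/s². d^2/ds^2[1/s] = 2/s^3. d^3/ds^3[1/s] = -6/s^4. d^4/ds^4[1/s] = 24/s^5. d^5/ds^5[1/s] = -120/s^6. d^6/ds^6[1/s] = 720/s^7. d^7/ds^7[1/s] = -5040/s^8. So L{t^7} = (-1)^{7}·-5040/s^8 = 5040/s^8. Then L{t^7·6} = 6·5040/s^8 = 30240/s^8

Final answer: 30240/s^8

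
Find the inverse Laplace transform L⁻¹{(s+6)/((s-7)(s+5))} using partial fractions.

Using partial fractions, f(t) = (13e^(7t) - e^(-5t))/12

Final answer: (13e^(7t) - e^(-5t))/12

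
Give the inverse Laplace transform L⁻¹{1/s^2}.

L⁻¹{n!/s^(n+1)} = t^n with n=1. So L⁻¹{1/s^2} = t

Final answer: t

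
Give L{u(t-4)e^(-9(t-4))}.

u(t-a)f(t-a) with f(t)=e^(-9t). L{e^(-9t)} = 1/(s+9). By time shift: e^(-4s)/(s+9)

Final answer: e^(-4s)/(s+9)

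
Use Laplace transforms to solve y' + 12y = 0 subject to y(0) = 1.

L{y'} + 12L{y} = 0. sY - 1 + 12Y = 0. Y(s+12) = 1. Y = 1/(s+12)

Final answer: y(t) = e^(-12t)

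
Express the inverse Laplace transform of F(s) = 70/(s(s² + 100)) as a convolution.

70/(s(s² + 100)) = (1/s)·(70/(s² + 100)) = L{1}·L{7·sin(10t)}. So f(t) = 1*(7·sin(10t)) = ∫₀ᵗ 7·sin(10τ) dτ

Final answer: ∫₀ᵗ 7·sin(10τ) dτ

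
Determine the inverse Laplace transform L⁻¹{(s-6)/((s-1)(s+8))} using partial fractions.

Using partial fractions, f(t) = (-5e^t + 14e^(-8t))/9

Final answer: (-5e^t + 14e^(-8t))/9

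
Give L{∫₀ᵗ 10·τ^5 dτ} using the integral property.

L{∫₀ᵗ f(τ)dτ} = F(s)/s with f(t) = 10t^5. F(s) = 1200/s^6, so L{∫₀ᵗ 10·τ^5 dτ} = (1200/s^6)/s = 1200/s^7. (Check: ∫₀ᵗ 10·τ^5 dτ = 10t^6/6.)

Final answer: 1200/s^7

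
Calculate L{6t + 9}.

L{6t + 9} = 6·L{t} + 9·L{1} = 6/s² + 9/s

Final answer: 6/s² + 9/s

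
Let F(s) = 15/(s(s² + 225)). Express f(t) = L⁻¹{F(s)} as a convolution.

15/(s(s² + 225)) = (1/s)·(15/(s² + 225)) = L{1}·L{sin(15t)}. So f(t) = 1*(sin(15t)) = ∫₀ᵗ sin(15τ) dτ

Final answer: ∫₀ᵗ sin(15τ) dτ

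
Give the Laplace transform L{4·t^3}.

L{t^n} = n!/s^(n+1), so L{t^3} = 6/s^4. Then L{4·t^3} = 4·6/s^4 = 24/s^4

Final answer: 24/s^4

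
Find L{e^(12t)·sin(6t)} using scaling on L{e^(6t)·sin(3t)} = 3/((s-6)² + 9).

Scaling with a=2: L{e^(12t)·sin(6t)} = (1/2) · 3/((s/2-6)² + 9). Simplifying: 6/((s-12)² + 36)

Final answer: 6/((s-12)² + 36)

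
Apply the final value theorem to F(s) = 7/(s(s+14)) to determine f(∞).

f(∞) = lim_{s→0} s·7/(s(s+14)) = lim_{s→0} 7/(s+14) = 7/14 = 1/2

Final answer: 1/2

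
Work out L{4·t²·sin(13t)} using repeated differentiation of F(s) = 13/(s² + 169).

F(s) = 13/(s² + 169). F'(s) = -26s/(s² + 169)². F''(s) = -26(169 - 3s²)/(s² + 169)³ = (78s² - 4394)/(s² + 169)³. So L{t²·sin(13t)} = (-1)² F''(s) = (78s² - 4394)/(s² + 169)³. Then L{4·t²·sin(13t)} = 4·(78s² - 4394)/(s² + 169)³ = (312s² - 17576)/(s² + 169)³

Final answer: (312s² - 17576)/(s² + 169)³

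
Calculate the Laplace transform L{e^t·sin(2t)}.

L{e^(at)·sin(ωt)} = ω/((s-a)² + ω²), so L{e^t·sin(2t)} = 2/((s-1)² + 4)

Final answer: 2/((s-1)² + 4)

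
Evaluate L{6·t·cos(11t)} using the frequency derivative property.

L{cos(11t)} = s/(s² + 121). Derivative: d/ds[s/(s² + 121)] = [(s² + 121) - s·2s]/(s² + 121)² = (121 - s²)/(s² + 121)². So L{t·cos(11t)} = -F'(s) = (s² - 121)/(s² + 121)². Then L{6·t·cos(11t)} = 6·(s² - 121)/(s² + 121)²

Final answer: 6·(s² - 121)/(s² + 121)²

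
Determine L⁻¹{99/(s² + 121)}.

This is the form c·a/(s² + a²) with a = 11, c = 9. L⁻¹ = 9·sin(11t)

Final answer: 9·sin(11t)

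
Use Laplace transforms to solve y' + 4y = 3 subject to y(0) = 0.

sY + 4Y = 3/s. Y = 3/(s(s+4)). Partial fractions: Y = 3/4/s - 3/4/(s+4)

Final answer: y(t) = 3/4(1 - e^(-4t))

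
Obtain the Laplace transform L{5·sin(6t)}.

L{sin(ωt)} = ω/(s² + ω²), so L{sin(6t)} = 6/(s² + 36). Then L{5·sin(6t)} = 5·6/(s² + 36) = 30/(s² + 36)

Final answer: 30/(s² + 36)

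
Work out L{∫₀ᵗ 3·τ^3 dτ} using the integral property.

L{∫₀ᵗ f(τ)dτ} = F(s)/s with f(t) = 3t^3. F(s) = 18/s^4, so L{∫₀ᵗ 3·τ^3 dτ} = (18/s^4)/s = 18/s^5. (Check: ∫₀ᵗ 3·τ^3 dτ = 3t^4/4.)

Final answer: 18/s^5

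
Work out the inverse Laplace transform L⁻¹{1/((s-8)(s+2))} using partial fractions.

Decompose: A/(s-8) + B/(s+2). A = 1/10, B = -1/10. f(t) = (e^(8t) - e^(-2t))/10

Final answer: (e^(8t) - e^(-2t))/10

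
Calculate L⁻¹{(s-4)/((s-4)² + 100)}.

Using frequency shift: L⁻¹{(s-a)/((s-a)² + b²)} = e^(at)cos(bt). Here a=4, b=10

Final answer: e^(4t)·cos(10t)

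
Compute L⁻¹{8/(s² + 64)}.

This is the form c·a/(s² + a²) with a = 8. L⁻¹ = sin(8t)

Final answer: sin(8t)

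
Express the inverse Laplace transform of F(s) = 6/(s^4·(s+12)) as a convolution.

6/(s^4·(s+12)) = (6/s^4)·(1/(s+12)) = L{t^3}·L{e^(-12t)}. So f(t) = t^3*e^(-12t) = ∫₀ᵗ τ^3·e^(-12(t-τ)) dτ

Final answer: ∫₀ᵗ τ^3·e^(-12(t-τ)) dτ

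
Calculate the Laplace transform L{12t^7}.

L{12t^7} = 12 · L{t^7} = 12 · 5040/s^8 = 60480/s^8

Final answer: 60480/s^8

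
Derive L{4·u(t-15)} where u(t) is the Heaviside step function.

L{u(t-a)} = e^(-as)/s. Here a=15, so L{u(t-15)} = e^(-15s)/s, and L{4·u(t-15)} = 4·e^(-15s)/s

Final answer: 4·e^(-15s)/s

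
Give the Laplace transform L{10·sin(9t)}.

L{sin(ωt)} = ω/(s² + ω²), so L{sin(9t)} = 9/(s² + 81). Then L{10·sin(9t)} = 10·9/(s² + 81) = 90/(s² + 81)

Final answer: 90/(s² + 81)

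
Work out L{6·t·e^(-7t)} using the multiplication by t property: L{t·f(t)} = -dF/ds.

Using L{t^n·e^(at)} = n!/(s-a)^(n+1), L{t·e^(-7t)} = 1/(s+7)^2, so L{6·t·e^(-7t)} = 6·1/(s+7)^2 = 6/(s+7)^2

Final answer: 6/(s+7)^2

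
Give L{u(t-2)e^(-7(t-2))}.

u(t-a)f(t-a) with f(t)=e^(-7t). L{e^(-7t)} = 1/(s+7). By time shift: e^(-2s)/(s+7)

Final answer: e^(-2s)/(s+7)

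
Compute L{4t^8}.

L{t^n} = n!/s^(n+1). So L{4t^8} = 4·8!/s^9 = 161280/s^9

Final answer: 161280/s^9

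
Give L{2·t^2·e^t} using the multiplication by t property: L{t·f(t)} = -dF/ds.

Using L{t^n·e^(at)} = n!/(s-a)^(n+1), L{t^2·e^t} = 2/(s-1)^3, so L{2·t^2·e^t} = 2·2/(s-1)^3 = 4/(s-1)^3

Final answer: 4/(s-1)^3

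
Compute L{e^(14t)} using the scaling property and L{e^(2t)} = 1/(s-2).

Using L{f(at)} = (1/a)F(s/a) with a=7 and f(t) = e^(2t): L{e^(14t)} = (1/7) · 1/((s/7)-2) = (1/7) · 7/(s-14) = 1/(s-14)

Final answer: 1/(s-14)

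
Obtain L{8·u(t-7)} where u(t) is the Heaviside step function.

L{u(t-a)} = e^(-as)/s. Here a=7, so L{u(t-7)} = e^(-7s)/s, and L{8·u(t-7)} = 8·e^(-7s)/s

Final answer: 8·e^(-7s)/s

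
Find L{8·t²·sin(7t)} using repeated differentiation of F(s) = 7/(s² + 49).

F(s) = 7/(s² + 49). F'(s) = -14s/(s² + 49)². F''(s) = -14(49 - 3s²)/(s² + 49)³ = (42s² - 686)/(s² + 49)³. So L{t²·sin(7t)} = (-1)² F''(s) = (42s² - 686)/(s² + 49)³. Then L{8·t²·sin(7t)} = 8·(42s² - 686)/(s² + 49)³ = (336s² - 5488)/(s² + 49)³

Final answer: (336s² - 5488)/(s² + 49)³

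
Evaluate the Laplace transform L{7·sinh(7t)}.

L{sinh(ωt)} = ω/(s² - ω²), so L{sinh(7t)} = 7/(s² - 49). Then L{7·sinh(7t)} = 7·7/(s² - 49) = 49/(s² - 49)

Final answer: 49/(s² - 49)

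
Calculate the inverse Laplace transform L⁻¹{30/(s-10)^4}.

L⁻¹{n!/(s-a)^(n+1)} = t^n·e^(at) with n=3, a=10. So L⁻¹{6/(s-10)^4} = t^3·e^(10t), and L⁻¹{30/(s-10)^4} = (30/6)·t^3·e^(10t) = 5·t^3·e^(10t)

Final answer: 5·t^3·e^(10t)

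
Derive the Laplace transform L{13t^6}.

L{13t^6} = 13 · L{t^6} = 13 · 720/s^7 = 9360/s^7

Final answer: 9360/s^7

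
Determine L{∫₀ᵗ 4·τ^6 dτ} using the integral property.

L{∫₀ᵗ f(τ)dτ} = F(s)/s with f(t) = 4t^6. F(s) = 2880/s^7, so L{∫₀ᵗ 4·τ^6 dτ} = (2880/s^7)/s = 2880/s^8. (Check: ∫₀ᵗ 4·τ^6 dτ = 4t^7/7.)

Final answer: 2880/s^8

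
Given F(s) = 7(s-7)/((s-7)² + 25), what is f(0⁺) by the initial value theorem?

f(0⁺) = lim_{s→∞} sF(s) = lim_{s→∞} 7s(s-7)/((s-7)² + 25) = 7

Final answer: 7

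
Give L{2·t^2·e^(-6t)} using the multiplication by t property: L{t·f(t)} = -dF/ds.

Using L{t^n·e^(at)} = n!/(s-a)^(n+1), L{t^2·e^(-6t)} = 2/(s+6)^3, so L{2·t^2·e^(-6t)} = 2·2/(s+6)^3 = 4/(s+6)^3

Final answer: 4/(s+6)^3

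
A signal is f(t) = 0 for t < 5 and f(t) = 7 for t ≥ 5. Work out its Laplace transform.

f(t) = 7·u(t-5). L{u(t-5)} = e^(-5s)/s, so L{f(t)} = 7·e^(-5s)/s

Final answer: 7·e^(-5s)/s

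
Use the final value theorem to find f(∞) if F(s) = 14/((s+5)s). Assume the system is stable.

f(∞) = lim_{s→0} sF(s) = lim_{s→0} 14/(s+5) = 14/5

Final answer: 14/5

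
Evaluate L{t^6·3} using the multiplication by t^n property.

L{3} = 3/s. d^1/ds^1[1/s] = -1/s². d^2/ds^2[1/s] = 2/s^3. d^3/ds^3[1/s] = -6/s^4. d^4/ds^4[1/s] = 24/s^5. d^5/ds^5[1/s] = -120/s^6. d^6/ds^6[1/s] = 720/s^7. So L{t^6} = (-1)^{6}·720/s^7 = 720/s^7. Then L{t^6·3} = 3·720/s^7 = 2160/s^7

Final answer: 2160/s^7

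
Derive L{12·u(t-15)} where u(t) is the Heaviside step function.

L{u(t-a)} = e^(-as)/s. Here a=15, so L{u(t-15)} = e^(-15s)/s, and L{12·u(t-15)} = 12·e^(-15s)/s

Final answer: 12·e^(-15s)/s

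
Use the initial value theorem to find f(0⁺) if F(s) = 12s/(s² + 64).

f(0⁺) = lim_{s→∞} s·12s/(s² + 64) = lim_{s→∞} 12s²/(s² + 64) = 12

Final answer: 12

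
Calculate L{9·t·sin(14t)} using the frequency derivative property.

L{sin(14t)} = 14/(s² + 196). By L{t·f(t)} = -F'(s): -d/ds[14/(s² + 196)] = -(14)·(-2s)/(s² + 196)² = 28s/(s² + 196)². Then L{9·t·sin(14t)} = 9·28s/(s² + 196)² = 252s/(s² + 196)²

Final answer: 252s/(s² + 196)²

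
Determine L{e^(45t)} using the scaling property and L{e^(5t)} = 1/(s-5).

Using L{f(at)} = (1/a)F(s/a) with a=9 and f(t) = e^(5t): L{e^(45t)} = (1/9) · 1/((s/9)-5) = (1/9) · 9/(s-45) = 1/(s-45)

Final answer: 1/(s-45)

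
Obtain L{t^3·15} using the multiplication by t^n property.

L{15} = 15/s. d^1/ds^1[1/s] = -1/s². d^2/ds^2[1/s] = 2/s^3. d^3/ds^3[1/s] = -6/s^4. So L{t^3} = (-1)^{3}·-6/s^4 = 6/s^4. Then L{t^3·15} = 15·6/s^4 = 90/s^4

Final answer: 90/s^4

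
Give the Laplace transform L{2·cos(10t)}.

L{cos(ωt)} = s/(s² + ω²), so L{cos(10t)} = s/(s² + 100). Then L{2·cos(10t)} = 2·s/(s² + 100) = 2s/(s² + 100)

Final answer: 2s/(s² + 100)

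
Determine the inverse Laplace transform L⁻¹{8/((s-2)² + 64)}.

Using frequency shift, L⁻¹{8/((s-2)² + 64)} = e^(2t)·sin(8t)

Final answer: e^(2t)·sin(8t)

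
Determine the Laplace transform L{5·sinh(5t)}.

L{sinh(ωt)} = ω/(s² - ω²), so L{sinh(5t)} = 5/(s² - 25). Then L{5·sinh(5t)} = 5·5/(s² - 25) = 25/(s² - 25)

Final answer: 25/(s² - 25)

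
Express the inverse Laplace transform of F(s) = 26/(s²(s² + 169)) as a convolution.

26/(s²(s² + 169)) = (1/s²)·(26/(s² + 169)) = L{t}·L{2·sin(13t)}. So f(t) = t*(2·sin(13t)) = ∫₀ᵗ 2τ·sin(13(t-τ)) dτ

Final answer: ∫₀ᵗ 2τ·sin(13(t-τ)) dτ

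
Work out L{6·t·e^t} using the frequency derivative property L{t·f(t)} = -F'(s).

L{e^t} = 1/(s-1). By frequency derivative: L{t·e^t} = -d/ds[1/(s-1)] = -(-1)/(s-1)² = 1/(s-1)². Then L{6·t·e^t} = 6·1/(s-1)² = 6/(s-1)²

Final answer: 6/(s-1)²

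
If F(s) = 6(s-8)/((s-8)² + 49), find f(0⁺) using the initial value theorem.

f(0⁺) = lim_{s→∞} sF(s) = lim_{s→∞} 6s(s-8)/((s-8)² + 49) = 6

Final answer: 6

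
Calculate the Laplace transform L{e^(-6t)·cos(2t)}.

L{e^(at)·cos(ωt)} = (s-a)/((s-a)² + ω²), so L{e^(-6t)·cos(2t)} = (s+6)/((s+6)² + 4)

Final answer: (s+6)/((s+6)² + 4)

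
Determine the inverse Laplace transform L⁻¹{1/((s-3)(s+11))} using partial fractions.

Decompose: A/(s-3) + B/(s+11). A = 1/14, B = -1/14. f(t) = (e^(3t) - e^(-11t))/14

Final answer: (e^(3t) - e^(-11t))/14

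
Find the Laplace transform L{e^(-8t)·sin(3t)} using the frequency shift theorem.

Frequency shift: L{e^(at)f(t)} = F(s-a). L{e^(-8t)·sin(3t)} = 3/((s+8)² + 9)

Final answer: 3/((s+8)² + 9)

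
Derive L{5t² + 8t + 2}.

L{5t² + 8t + 2} = 5·2/s³ + 8/s² + 2/s = 10/s³ + 8/s² + 2/s

Final answer: 10/s³ + 8/s² + 2/s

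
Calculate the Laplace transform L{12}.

L{12} = 12 · L{1} = 12/s

Final answer: 12/s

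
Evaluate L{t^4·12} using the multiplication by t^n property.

L{12} = 12/s. d^1/ds^1[1/s] = -1/s². d^2/ds^2[1/s] = 2/s^3. d^3/ds^3[1/s] = -6/s^4. d^4/ds^4[1/s] = 24/s^5. So L{t^4} = (-1)^{4}·24/s^5 = 24/s^5. Then L{t^4·12} = 12·24/s^5 = 288/s^5

Final answer: 288/s^5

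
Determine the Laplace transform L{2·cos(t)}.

L{cos(ωt)} = s/(s² + ω²), so L{cos(t)} = s/(s² + 1). Then L{2·cos(t)} = 2·s/(s² + 1) = 2s/(s² + 1)

Final answer: 2s/(s² + 1)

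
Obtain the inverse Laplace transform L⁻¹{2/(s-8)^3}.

L⁻¹{n!/(s-a)^(n+1)} = t^n·e^(at), so L⁻¹{2/(s-8)^3} = t^2·e^(8t)

Final answer: t^2·e^(8t)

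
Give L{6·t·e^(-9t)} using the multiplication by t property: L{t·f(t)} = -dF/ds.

Using L{t^n·e^(at)} = n!/(s-a)^(n+1), L{t·e^(-9t)} = 1/(s+9)^2, so L{6·t·e^(-9t)} = 6·1/(s+9)^2 = 6/(s+9)^2

Final answer: 6/(s+9)^2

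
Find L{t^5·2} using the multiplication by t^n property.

L{2} = 2/s. d^1/ds^1[1/s] = -1/s². d^2/ds^2[1/s] = 2/s^3. d^3/ds^3[1/s] = -6/s^4. d^4/ds^4[1/s] = 24/s^5. d^5/ds^5[1/s] = -120/s^6. So L{t^5} = (-1)^{5}·-120/s^6 = 120/s^6. Then L{t^5·2} = 2·120/s^6 = 240/s^6

Final answer: 240/s^6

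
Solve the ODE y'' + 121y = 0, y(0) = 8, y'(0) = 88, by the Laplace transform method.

L{y''} + 121L{y} = 0. s²Y - 8s - 88 + 121Y = 0. Y(s² + 121) = 8s + 88. Y = (8s + 88)/(s² + 121). Inverting: y(t) = 8cos(11t) + 8sin(11t)

Final answer: y(t) = 8cos(11t) + 8sin(11t)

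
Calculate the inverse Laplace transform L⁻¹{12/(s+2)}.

L⁻¹{1/(s-a)} = e^(at), so L⁻¹{1/(s+2)} = e^(-2t), and L⁻¹{12/(s+2)} = 12·e^(-2t)

Final answer: 12·e^(-2t)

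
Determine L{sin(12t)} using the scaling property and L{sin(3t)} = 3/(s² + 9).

Using L{f(at)} = (1/a)F(s/a) with a=4: L{sin(12t)} = (1/4) · 3/((s/4)² + 9) = (1/4) · 3·16/(s² + 144) = 12/(s² + 144)

Final answer: 12/(s² + 144)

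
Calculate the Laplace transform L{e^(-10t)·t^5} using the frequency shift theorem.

L{e^(at)·t^n} = n!/(s-a)^(n+1), so L{e^(-10t)·t^5} = 120/(s+10)^6

Final answer: 120/(s+10)^6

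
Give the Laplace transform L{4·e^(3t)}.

L{e^(at)} = 1/(s-a), so L{e^(3t)} = 1/(s-3). Then L{4·e^(3t)} = 4/(s-3)

Final answer: 4/(s-3)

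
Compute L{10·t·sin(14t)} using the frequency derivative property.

L{sin(14t)} = 14/(s² + 196). By L{t·f(t)} = -F'(s): -d/ds[14/(s² + 196)] = -(14)·(-2s)/(s² + 196)² = 28s/(s² + 196)². Then L{10·t·sin(14t)} = 10·28s/(s² + 196)² = 280s/(s² + 196)²

Final answer: 280s/(s² + 196)²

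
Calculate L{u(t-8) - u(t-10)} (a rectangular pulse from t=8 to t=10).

L{u(t-a)} = e^(-as)/s. L{u(t-8) - u(t-10)} = (e^(-8s) - e^(-10s))/s

Final answer: (e^(-8s) - e^(-10s))/s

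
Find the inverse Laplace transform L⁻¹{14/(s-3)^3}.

L⁻¹{n!/(s-a)^(n+1)} = t^n·e^(at) with n=2, a=3. So L⁻¹{2/(s-3)^3} = t^2·e^(3t), and L⁻¹{14/(s-3)^3} = (14/2)·t^2·e^(3t) = 7·t^2·e^(3t)

Final answer: 7·t^2·e^(3t)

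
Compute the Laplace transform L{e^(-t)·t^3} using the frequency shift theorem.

L{e^(at)·t^n} = n!/(s-a)^(n+1), so L{e^(-t)·t^3} = 6/(s+1)^4

Final answer: 6/(s+1)^4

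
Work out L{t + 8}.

L{t + 8} = L{t} + 8·L{1} = 1/s² + 8/s

Final answer: 1/s² + 8/s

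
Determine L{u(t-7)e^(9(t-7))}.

u(t-a)f(t-a) with f(t)=e^(9t). L{e^(9t)} = 1/(s-9). By time shift: e^(-7s)/(s-9)

Final answer: e^(-7s)/(s-9)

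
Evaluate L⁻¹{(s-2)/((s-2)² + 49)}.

Using frequency shift: L⁻¹{(s-a)/((s-a)² + b²)} = e^(at)cos(bt). Here a=2, b=7

Final answer: e^(2t)·cos(7t)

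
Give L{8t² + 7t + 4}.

L{8t² + 7t + 4} = 8·2/s³ + 7/s² + 4/s = 16/s³ + 7/s² + 4/s

Final answer: 16/s³ + 7/s² + 4/s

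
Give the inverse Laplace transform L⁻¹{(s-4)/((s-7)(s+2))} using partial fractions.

Using partial fractions, f(t) = (3e^(7t) + 6e^(-2t))/9

Final answer: (3e^(7t) + 6e^(-2t))/9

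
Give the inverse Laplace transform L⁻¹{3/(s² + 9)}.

L⁻¹{3/(s² + 9)} = sin(3t)

Final answer: sin(3t)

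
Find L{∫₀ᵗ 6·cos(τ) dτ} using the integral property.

L{∫₀ᵗ f(τ)dτ} = F(s)/s with F(s) = 6s/(s² + 1), so the result is (6s/(s² + 1))/s = 6/(s² + 1)

Final answer: 6/(s² + 1)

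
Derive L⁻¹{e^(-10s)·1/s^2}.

L⁻¹{1/s^2} = t. By the time shift theorem, L⁻¹{e^(-as)F(s)} = u(t-a)f(t-a) with a=10, so L⁻¹{e^(-10s)·1/s^2} = u(t-10)·(t-10)

Final answer: u(t-10)·(t-10)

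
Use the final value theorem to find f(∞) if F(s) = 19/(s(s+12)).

f(∞) = lim_{s→0} s·19/(s(s+12)) = lim_{s→0} 19/(s+12) = 19/12 = 19/12

Final answer: 19/12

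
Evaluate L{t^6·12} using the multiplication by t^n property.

L{12} = 12/s. d^1/ds^1[1/s] = -1/s². d^2/ds^2[1/s] = 2/s^3. d^3/ds^3[1/s] = -6/s^4. d^4/ds^4[1/s] = 24/s^5. d^5/ds^5[1/s] = -120/s^6. d^6/ds^6[1/s] = 720/s^7. So L{t^6} = (-1)^{6}·720/s^7 = 720/s^7. Then L{t^6·12} = 12·720/s^7 = 8640/s^7

Final answer: 8640/s^7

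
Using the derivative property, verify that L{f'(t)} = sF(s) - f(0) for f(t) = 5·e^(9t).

f'(t) = 45e^(9t). Direct: L{f'(t)} = 45/(s-9). Property: s·5/(s-9) - 5 = (5s - 5(s-9))/(s-9) = 45/(s-9). ✓

Final answer: 45/(s-9)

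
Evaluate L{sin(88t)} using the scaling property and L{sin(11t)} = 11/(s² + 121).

Using L{f(at)} = (1/a)F(s/a) with a=8: L{sin(88t)} = (1/8) · 11/((s/8)² + 121) = (1/8) · 11·64/(s² + 7744) = 88/(s² + 7744)

Final answer: 88/(s² + 7744)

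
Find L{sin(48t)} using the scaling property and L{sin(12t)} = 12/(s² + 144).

Using L{f(at)} = (1/a)F(s/a) with a=4: L{sin(48t)} = (1/4) · 12/((s/4)² + 144) = (1/4) · 12·16/(s² + 2304) = 48/(s² + 2304)

Final answer: 48/(s² + 2304)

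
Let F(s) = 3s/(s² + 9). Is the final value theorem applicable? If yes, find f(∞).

The final value theorem requires all poles of sF(s) in the left half-plane. sF(s) = 3s²/(s² + 9) has poles at s = ±3i (imaginary axis). Theorem does NOT apply (oscillatory system).

Final answer: Not applicable (oscillatory)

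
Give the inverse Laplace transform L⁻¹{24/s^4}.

L⁻¹{n!/s^(n+1)} = t^n with n=3. So L⁻¹{6/s^4} = t^3, and L⁻¹{24/s^4} = (24/6)·t^3 = 4·t^3

Final answer: 4·t^3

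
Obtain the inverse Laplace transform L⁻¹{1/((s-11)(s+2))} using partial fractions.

Decompose: A/(s-11) + B/(s+2). A = 1/13, B = -1/13. f(t) = (e^(11t) - e^(-2t))/13

Final answer: (e^(11t) - e^(-2t))/13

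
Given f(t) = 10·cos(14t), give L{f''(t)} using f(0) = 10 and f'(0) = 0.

F(s) = 10s/(s² + 196). L{f''(t)} = s²F(s) - sf(0) - f'(0) = 10s³/(s² + 196) - 10s = (10s³ - 10s(s² + 196))/(s² + 196) = -1960s/(s² + 196)

Final answer: -1960s/(s² + 196)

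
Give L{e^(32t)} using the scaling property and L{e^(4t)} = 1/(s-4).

Using L{f(at)} = (1/a)F(s/a) with a=8 and f(t) = e^(4t): L{e^(32t)} = (1/8) · 1/((s/8)-4) = (1/8) · 8/(s-32) = 1/(s-32)

Final answer: 1/(s-32)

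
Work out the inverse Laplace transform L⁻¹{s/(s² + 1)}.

L⁻¹{s/(s² + 1)} = cos(t)

Final answer: cos(t)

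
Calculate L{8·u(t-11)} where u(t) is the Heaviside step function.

L{u(t-a)} = e^(-as)/s. Here a=11, so L{u(t-11)} = e^(-11s)/s, and L{8·u(t-11)} = 8·e^(-11s)/s

Final answer: 8·e^(-11s)/s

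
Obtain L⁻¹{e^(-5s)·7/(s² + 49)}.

L⁻¹{7/(s² + 49)} = sin(7t). By the time shift theorem, L⁻¹{e^(-as)F(s)} = u(t-a)f(t-a) with a=5, so L⁻¹{e^(-5s)·7/(s² + 49)} = u(t-5)·sin(7(t-5))

Final answer: u(t-5)·sin(7(t-5))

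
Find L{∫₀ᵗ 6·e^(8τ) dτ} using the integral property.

L{∫₀ᵗ f(τ)dτ} = F(s)/s with F(s) = 6/(s-8), so L{∫₀ᵗ 6·e^(8τ) dτ} = 6/(s(s-8))

Final answer: 6/(s(s-8))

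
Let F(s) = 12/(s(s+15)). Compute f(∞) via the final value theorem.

f(∞) = lim_{s→0} s·12/(s(s+15)) = lim_{s→0} 12/(s+15) = 12/15 = 4/5

Final answer: 4/5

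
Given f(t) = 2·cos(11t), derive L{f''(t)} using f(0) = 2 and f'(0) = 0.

F(s) = 2s/(s² + 121). L{f''(t)} = s²F(s) - sf(0) - f'(0) = 2s³/(s² + 121) - 2s = (2s³ - 2s(s² + 121))/(s² + 121) = -242s/(s² + 121)

Final answer: -242s/(s² + 121)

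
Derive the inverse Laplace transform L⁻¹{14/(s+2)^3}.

L⁻¹{n!/(s-a)^(n+1)} = t^n·e^(at) with n=2, a=-2. So L⁻¹{2/(s+2)^3} = t^2·e^(-2t), and L⁻¹{14/(s+2)^3} = (14/2)·t^2·e^(-2t) = 7·t^2·e^(-2t)

Final answer: 7·t^2·e^(-2t)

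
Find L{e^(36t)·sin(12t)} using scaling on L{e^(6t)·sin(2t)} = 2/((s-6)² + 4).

Scaling with a=6: L{e^(36t)·sin(12t)} = (1/6) · 2/((s/6-6)² + 4). Simplifying: 12/((s-36)² + 144)

Final answer: 12/((s-36)² + 144)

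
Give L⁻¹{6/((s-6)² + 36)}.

Form: b/((s-a)² + b²) → e^(at)sin(bt). With a=6, b=6

Final answer: e^(6t)·sin(6t)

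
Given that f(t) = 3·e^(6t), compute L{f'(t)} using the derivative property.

f(0) = 3, F(s) = 3/(s-6). L{f'(t)} = s·F(s) - f(0) = 3s/(s-6) - 3 = (3s - 3(s-6))/(s-6) = 18/(s-6)

Final answer: 18/(s-6)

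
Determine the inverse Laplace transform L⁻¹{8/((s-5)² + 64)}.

Using frequency shift, L⁻¹{8/((s-5)² + 64)} = e^(5t)·sin(8t)

Final answer: e^(5t)·sin(8t)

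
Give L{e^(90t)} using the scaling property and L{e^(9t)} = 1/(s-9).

Using L{f(at)} = (1/a)F(s/a) with a=10 and f(t) = e^(9t): L{e^(90t)} = (1/10) · 1/((s/10)-9) = (1/10) · 10/(s-90) = 1/(s-90)

Final answer: 1/(s-90)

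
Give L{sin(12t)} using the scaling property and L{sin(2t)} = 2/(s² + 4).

Using L{f(at)} = (1/a)F(s/a) with a=6: L{sin(12t)} = (1/6) · 2/((s/6)² + 4) = (1/6) · 2·36/(s² + 144) = 12/(s² + 144)

Final answer: 12/(s² + 144)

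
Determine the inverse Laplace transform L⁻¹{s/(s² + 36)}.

L⁻¹{s/(s² + 36)} = cos(6t)

Final answer: cos(6t)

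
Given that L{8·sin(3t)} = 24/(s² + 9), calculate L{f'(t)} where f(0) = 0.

L{f'(t)} = s·F(s) - f(0) = s·24/(s² + 9) - 0 = 24s/(s² + 9)

Final answer: 24s/(s² + 9)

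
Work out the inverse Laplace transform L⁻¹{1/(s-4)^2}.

L⁻¹{n!/(s-a)^(n+1)} = t^n·e^(at) with n=1, a=4. So L⁻¹{1/(s-4)^2} = t·e^(4t)

Final answer: t·e^(4t)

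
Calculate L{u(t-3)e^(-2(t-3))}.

u(t-a)f(t-a) with f(t)=e^(-2t). L{e^(-2t)} = 1/(s+2). By time shift: e^(-3s)/(s+2)

Final answer: e^(-3s)/(s+2)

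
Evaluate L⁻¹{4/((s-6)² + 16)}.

Form: b/((s-a)² + b²) → e^(at)sin(bt). With a=6, b=4

Final answer: e^(6t)·sin(4t)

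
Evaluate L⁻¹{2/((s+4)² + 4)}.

Form: b/((s-a)² + b²) → e^(at)sin(bt). With a=-4, b=2

Final answer: e^(-4t)·sin(2t)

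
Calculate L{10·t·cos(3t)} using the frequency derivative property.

L{cos(3t)} = s/(s² + 9). Derivative: d/ds[s/(s² + 9)] = [(s² + 9) - s·2s]/(s² + 9)² = (9 - s²)/(s² + 9)². So L{t·cos(3t)} = -F'(s) = (s² - 9)/(s² + 9)². Then L{10·t·cos(3t)} = 10·(s² - 9)/(s² + 9)²

Final answer: 10·(s² - 9)/(s² + 9)²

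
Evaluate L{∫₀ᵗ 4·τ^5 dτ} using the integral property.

L{∫₀ᵗ f(τ)dτ} = F(s)/s with f(t) = 4t^5. F(s) = 480/s^6, so L{∫₀ᵗ 4·τ^5 dτ} = (480/s^6)/s = 480/s^7. (Check: ∫₀ᵗ 4·τ^5 dτ = 4t^6/6.)

Final answer: 480/s^7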